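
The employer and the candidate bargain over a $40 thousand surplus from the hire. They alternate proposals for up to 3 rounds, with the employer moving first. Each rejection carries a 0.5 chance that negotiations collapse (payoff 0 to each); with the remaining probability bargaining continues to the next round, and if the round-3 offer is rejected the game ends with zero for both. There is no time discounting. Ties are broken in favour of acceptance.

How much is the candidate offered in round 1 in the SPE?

By backward induction:
Round 3 (the employer proposes): rejection yields 0 for the candidate; the employer offers 0 and keeps 40.
Round 2 (the candidate proposes): rejecting gives the employer an expected 0.5 × 40 = 20, so the candidate offers 20, keeping 20.
Round 1 (the employer proposes): rejecting gives the candidate an expected 0.5 × 20 = 10; the employer offers that and keeps 30.

10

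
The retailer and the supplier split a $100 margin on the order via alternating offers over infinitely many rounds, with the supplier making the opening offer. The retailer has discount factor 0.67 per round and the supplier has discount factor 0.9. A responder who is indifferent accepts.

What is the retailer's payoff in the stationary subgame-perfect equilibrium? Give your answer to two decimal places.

16.88

When the supplier proposes, the retailer accepts any offer worth at least 0.67 times what the retailer would get by proposing next round; and vice versa.
This gives x = 100 − 0.67y and y = 100 − 0.9x, where x and y are each side's share when it proposes.
Hence (1 − 0.67·0.9)x = 100(1 − 0.67), i.e. 0.397·x = 33.
x ≈ 83.1234; the retailer's share is 100 − x ≈ 16.8766.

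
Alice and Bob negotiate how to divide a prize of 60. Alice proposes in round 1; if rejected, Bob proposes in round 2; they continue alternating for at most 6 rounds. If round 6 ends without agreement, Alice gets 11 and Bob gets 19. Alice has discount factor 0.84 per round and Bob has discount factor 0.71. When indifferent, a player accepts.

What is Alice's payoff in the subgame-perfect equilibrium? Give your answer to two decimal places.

36.74

By backward induction:
Round 6 (Bob proposes): Alice gets 11 if talks fail, so Bob offers 11 and keeps 49.
Round 5 (Alice proposes): Bob can get 49 next round, worth 0.71 × 49 = 34.79 now; Alice offers that and keeps 25.21.
Round 4 (Bob proposes): Alice can get 25.21 next round, worth 0.84 × 25.21 = 21.1764 now; Bob offers that and keeps 38.8236.
Round 3 (Alice proposes): Bob can get 38.8236 next round, worth 0.71 × 38.8236 = 27.564756 now, so Alice offers 27.564756, keeping 32.435244.
Round 2 (Bob proposes): Alice can get 32.435244 next round, worth 0.84 × 32.435244 = 27.24560496 now; Bob offers that and keeps 32.75439504.
Round 1 (Alice proposes): Bob can get 32.75439504 next round, worth 0.71 × 32.75439504 = 23.2556204784 now; Alice offers that and keeps 36.7443795216.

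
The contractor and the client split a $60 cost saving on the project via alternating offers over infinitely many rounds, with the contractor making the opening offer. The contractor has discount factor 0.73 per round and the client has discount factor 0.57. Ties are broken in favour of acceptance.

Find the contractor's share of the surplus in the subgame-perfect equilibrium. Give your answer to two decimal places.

Let x be the contractor's share when the contractor proposes and y be the client's share when the client proposes.
The client accepts iff offered ≥ 0.57·y, so x = 60 − 0.57y. Symmetrically y = 60 − 0.73x.
Substituting: x = 60 − 0.57(60 − 0.73x), giving x(1 − 0.73·0.57) = 60(1 − 0.57).
So x = 60 × 0.43 / 0.5839 ≈ 44.1856, and the client receives 60 − x ≈ 15.8144.

44.19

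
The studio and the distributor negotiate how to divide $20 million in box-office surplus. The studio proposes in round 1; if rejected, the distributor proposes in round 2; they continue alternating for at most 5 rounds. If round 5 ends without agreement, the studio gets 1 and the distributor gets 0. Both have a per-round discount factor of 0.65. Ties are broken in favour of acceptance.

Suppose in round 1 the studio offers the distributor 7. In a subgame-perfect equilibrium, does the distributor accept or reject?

Round 5 (the studio proposes): the distributor will accept anything ≥ 0, so the studio offers 0 and keeps 20.
Round 4 (the distributor proposes): the studio can get 20 next round, worth 0.65 × 20 = 13 now; the distributor offers that and keeps 7.
Round 3 (the studio proposes): the distributor can get 7 next round, worth 0.65 × 7 = 4.55 now, so the studio offers 4.55, keeping 15.45.
Round 2 (the distributor proposes): the studio can get 15.45 next round, worth 0.65 × 15.45 = 10.0425 now, so the distributor offers 10.0425, keeping 9.9575.
So by rejecting in round 1, the distributor gets 9.9575 next round, worth 0.65 × 9.9575 = 6.472375 now.
Offer 7 ≥ 6.472375, so the distributor accepts.

Accept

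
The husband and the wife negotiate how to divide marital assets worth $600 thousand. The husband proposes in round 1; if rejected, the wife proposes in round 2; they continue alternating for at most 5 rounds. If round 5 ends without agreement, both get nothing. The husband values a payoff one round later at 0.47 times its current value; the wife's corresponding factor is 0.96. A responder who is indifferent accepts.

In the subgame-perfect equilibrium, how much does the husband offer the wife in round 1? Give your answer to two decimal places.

443.02

Round 5 (the husband proposes): rejection yields 0 for the wife; the husband offers 0 and keeps 600.
Round 4 (the wife proposes): the husband can get 600 next round, worth 0.47 × 600 = 282 now, so the wife offers 282, keeping 318.
Round 3 (the husband proposes): the wife can get 318 next round, worth 0.96 × 318 = 305.28 now; the husband offers that and keeps 294.72.
Round 2 (the wife proposes): the husband can get 294.72 next round, worth 0.47 × 294.72 = 138.5184 now. The wife offers 138.5184 and keeps 600 − 138.5184 = 461.4816.
Round 1 (the husband proposes): the wife can get 461.4816 next round, worth 0.96 × 461.4816 = 443.022336 now; the husband offers that and keeps 156.977664.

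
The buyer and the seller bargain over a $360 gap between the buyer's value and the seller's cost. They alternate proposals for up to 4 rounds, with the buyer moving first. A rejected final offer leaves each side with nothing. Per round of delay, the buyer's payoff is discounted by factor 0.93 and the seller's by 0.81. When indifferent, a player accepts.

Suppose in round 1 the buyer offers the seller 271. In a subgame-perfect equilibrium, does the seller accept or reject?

Accept

Round 4 (the seller proposes): rejection yields 0 for the buyer; the seller offers 0 and keeps 360.
Round 3 (the buyer proposes): the seller can get 360 next round, worth 0.81 × 360 = 291.6 now, so the buyer offers 291.6, keeping 68.4.
Round 2 (the seller proposes): the buyer can get 68.4 next round, worth 0.93 × 68.4 = 63.612 now; the seller offers that and keeps 296.388.
So by rejecting in round 1, the seller gets 296.388 next round, worth 0.81 × 296.388 = 240.07428 now.
Offer 271 ≥ 240.07428, so the seller accepts.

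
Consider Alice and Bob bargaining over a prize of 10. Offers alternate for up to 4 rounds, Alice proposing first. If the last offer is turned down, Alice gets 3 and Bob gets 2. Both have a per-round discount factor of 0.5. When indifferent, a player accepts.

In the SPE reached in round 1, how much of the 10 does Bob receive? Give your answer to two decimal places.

3.38

Round 4 (Bob proposes): Alice gets 3 if talks fail, so Bob offers 3 and keeps 7.
Round 3 (Alice proposes): Bob can get 7 next round, worth 0.5 × 7 = 3.5 now, so Alice offers 3.5, keeping 6.5.
Round 2 (Bob proposes): Alice can get 6.5 next round, worth 0.5 × 6.5 = 3.25 now. Bob offers 3.25 and keeps 10 − 3.25 = 6.75.
Round 1 (Alice proposes): Bob can get 6.75 next round, worth 0.5 × 6.75 = 3.375 now. Alice offers 3.375 and keeps 10 − 3.375 = 6.625.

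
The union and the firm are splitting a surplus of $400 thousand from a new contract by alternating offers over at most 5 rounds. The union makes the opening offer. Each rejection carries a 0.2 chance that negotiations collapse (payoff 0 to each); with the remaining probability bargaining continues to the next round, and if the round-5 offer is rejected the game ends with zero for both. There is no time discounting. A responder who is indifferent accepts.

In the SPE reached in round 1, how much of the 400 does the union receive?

295.04

Round 5 (the union proposes): the firm will accept anything ≥ 0, so the union offers 0 and keeps 400.
Round 4 (the firm proposes): rejecting gives the union an expected 0.8 × 400 = 320; the firm offers that and keeps 80.
Round 3 (the union proposes): rejecting gives the firm an expected 0.8 × 80 = 64. The union offers 64 and keeps 400 − 64 = 336.
Round 2 (the firm proposes): rejecting gives the union an expected 0.8 × 336 = 268.8, so the firm offers 268.8, keeping 131.2.
Round 1 (the union proposes): rejecting gives the firm an expected 0.8 × 131.2 = 104.96. The union offers 104.96 and keeps 400 − 104.96 = 295.04.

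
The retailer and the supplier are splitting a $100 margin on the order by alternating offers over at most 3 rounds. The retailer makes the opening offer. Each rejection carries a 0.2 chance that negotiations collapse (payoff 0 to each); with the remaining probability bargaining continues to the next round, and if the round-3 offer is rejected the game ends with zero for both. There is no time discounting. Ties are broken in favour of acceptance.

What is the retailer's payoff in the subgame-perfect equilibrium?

Round 3 (the retailer proposes): the supplier will accept anything ≥ 0, so the retailer offers 0 and keeps 100.
Round 2 (the supplier proposes): rejecting gives the retailer an expected 0.8 × 100 = 80, so the supplier offers 80, keeping 20.
Round 1 (the retailer proposes): rejecting gives the supplier an expected 0.8 × 20 = 16; the retailer offers that and keeps 84.

84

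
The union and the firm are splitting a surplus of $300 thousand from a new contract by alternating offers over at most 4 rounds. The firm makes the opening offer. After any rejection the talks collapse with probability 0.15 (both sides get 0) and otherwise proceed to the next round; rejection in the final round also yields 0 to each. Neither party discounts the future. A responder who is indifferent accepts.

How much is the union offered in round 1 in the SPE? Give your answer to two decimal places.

222.49

Round 4 (the union proposes): rejection yields 0 for the firm; the union offers 0 and keeps 300.
Round 3 (the firm proposes): rejecting gives the union an expected 0.85 × 300 = 255. The firm offers 255 and keeps 300 − 255 = 45.
Round 2 (the union proposes): rejecting gives the firm an expected 0.85 × 45 = 38.25, so the union offers 38.25, keeping 261.75.
Round 1 (the firm proposes): rejecting gives the union an expected 0.85 × 261.75 = 222.4875, so the firm offers 222.4875, keeping 77.5125.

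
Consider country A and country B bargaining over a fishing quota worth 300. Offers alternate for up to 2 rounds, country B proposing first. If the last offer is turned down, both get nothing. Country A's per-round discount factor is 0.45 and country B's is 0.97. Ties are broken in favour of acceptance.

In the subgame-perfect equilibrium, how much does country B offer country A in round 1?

By backward induction:
Round 2 (country A proposes): rejection yields 0 for country B; country A offers 0 and keeps 300.
Round 1 (country B proposes): country A can get 300 next round, worth 0.45 × 300 = 135 now. Country B offers 135 and keeps 300 − 135 = 165.

135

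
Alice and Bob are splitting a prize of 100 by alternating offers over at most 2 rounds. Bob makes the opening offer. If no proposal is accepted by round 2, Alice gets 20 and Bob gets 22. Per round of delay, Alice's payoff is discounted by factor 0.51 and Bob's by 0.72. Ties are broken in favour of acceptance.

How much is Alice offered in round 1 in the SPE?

Round 2 (Alice proposes): Bob gets 22 if talks fail, so Alice offers 22 and keeps 78.
Round 1 (Bob proposes): Alice can get 78 next round, worth 0.51 × 78 = 39.78 now. Bob offers 39.78 and keeps 100 − 39.78 = 60.22.

39.78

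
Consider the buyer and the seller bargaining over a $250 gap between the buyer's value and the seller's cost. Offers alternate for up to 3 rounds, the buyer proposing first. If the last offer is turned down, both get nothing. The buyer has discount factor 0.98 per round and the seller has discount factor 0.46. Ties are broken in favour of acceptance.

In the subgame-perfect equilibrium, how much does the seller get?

2.3

Round 3 (the buyer proposes): the seller will accept anything ≥ 0, so the buyer offers 0 and keeps 250.
Round 2 (the seller proposes): the buyer can get 250 next round, worth 0.98 × 250 = 245 now; the seller offers that and keeps 5.
Round 1 (the buyer proposes): the seller can get 5 next round, worth 0.46 × 5 = 2.3 now. The buyer offers 2.3 and keeps 250 − 2.3 = 247.7.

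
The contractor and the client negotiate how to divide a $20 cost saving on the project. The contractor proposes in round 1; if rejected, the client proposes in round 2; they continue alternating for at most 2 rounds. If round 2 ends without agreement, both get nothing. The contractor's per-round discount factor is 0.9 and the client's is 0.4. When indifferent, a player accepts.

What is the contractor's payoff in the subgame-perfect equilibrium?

12

Round 2 (the client proposes): the contractor will accept anything ≥ 0, so the client offers 0 and keeps 20.
Round 1 (the contractor proposes): the client can get 20 next round, worth 0.4 × 20 = 8 now; the contractor offers that and keeps 12.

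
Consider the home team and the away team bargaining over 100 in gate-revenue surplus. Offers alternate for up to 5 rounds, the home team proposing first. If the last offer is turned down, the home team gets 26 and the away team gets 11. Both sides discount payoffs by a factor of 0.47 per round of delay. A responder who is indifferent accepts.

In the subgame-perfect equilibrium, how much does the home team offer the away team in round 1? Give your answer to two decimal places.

Round 5 (the home team proposes): the away team gets 11 if talks fail, so the home team offers 11 and keeps 89.
Round 4 (the away team proposes): the home team can get 89 next round, worth 0.47 × 89 = 41.83 now. The away team offers 41.83 and keeps 100 − 41.83 = 58.17.
Round 3 (the home team proposes): the away team can get 58.17 next round, worth 0.47 × 58.17 = 27.3399 now; the home team offers that and keeps 72.6601.
Round 2 (the away team proposes): the home team can get 72.6601 next round, worth 0.47 × 72.6601 = 34.150247 now; the away team offers that and keeps 65.849753.
Round 1 (the home team proposes): the away team can get 65.849753 next round, worth 0.47 × 65.849753 = 30.94938391 now, so the home team offers 30.94938391, keeping 69.05061609.

30.95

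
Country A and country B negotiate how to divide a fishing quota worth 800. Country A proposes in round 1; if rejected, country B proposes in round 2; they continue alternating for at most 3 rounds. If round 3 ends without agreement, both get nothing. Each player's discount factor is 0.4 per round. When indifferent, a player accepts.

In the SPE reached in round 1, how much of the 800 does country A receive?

Round 3 (country A proposes): country B will accept anything ≥ 0, so country A offers 0 and keeps 800.
Round 2 (country B proposes): country A can get 800 next round, worth 0.4 × 800 = 320 now. Country B offers 320 and keeps 800 − 320 = 480.
Round 1 (country A proposes): country B can get 480 next round, worth 0.4 × 480 = 192 now. Country A offers 192 and keeps 800 − 192 = 608.

608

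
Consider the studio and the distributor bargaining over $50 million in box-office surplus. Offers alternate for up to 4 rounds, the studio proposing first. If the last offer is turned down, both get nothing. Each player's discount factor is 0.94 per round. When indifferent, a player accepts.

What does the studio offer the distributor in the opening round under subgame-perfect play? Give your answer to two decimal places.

44.35

Round 4 (the distributor proposes): the studio will accept anything ≥ 0, so the distributor offers 0 and keeps 50.
Round 3 (the studio proposes): the distributor can get 50 next round, worth 0.94 × 50 = 47 now, so the studio offers 47, keeping 3.
Round 2 (the distributor proposes): the studio can get 3 next round, worth 0.94 × 3 = 2.82 now; the distributor offers that and keeps 47.18.
Round 1 (the studio proposes): the distributor can get 47.18 next round, worth 0.94 × 47.18 = 44.3492 now, so the studio offers 44.3492, keeping 5.6508.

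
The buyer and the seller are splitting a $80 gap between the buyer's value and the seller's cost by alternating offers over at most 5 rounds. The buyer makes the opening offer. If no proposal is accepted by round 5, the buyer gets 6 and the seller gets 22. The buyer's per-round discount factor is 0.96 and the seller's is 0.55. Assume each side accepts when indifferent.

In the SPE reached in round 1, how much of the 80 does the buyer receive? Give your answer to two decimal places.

71.18

Round 5 (the buyer proposes): the seller gets 22 if talks fail, so the buyer offers 22 and keeps 58.
Round 4 (the seller proposes): the buyer can get 58 next round, worth 0.96 × 58 = 55.68 now. The seller offers 55.68 and keeps 80 − 55.68 = 24.32.
Round 3 (the buyer proposes): the seller can get 24.32 next round, worth 0.55 × 24.32 = 13.376 now, so the buyer offers 13.376, keeping 66.624.
Round 2 (the seller proposes): the buyer can get 66.624 next round, worth 0.96 × 66.624 = 63.95904 now; the seller offers that and keeps 16.04096.
Round 1 (the buyer proposes): the seller can get 16.04096 next round, worth 0.55 × 16.04096 = 8.822528 now, so the buyer offers 8.822528, keeping 71.177472.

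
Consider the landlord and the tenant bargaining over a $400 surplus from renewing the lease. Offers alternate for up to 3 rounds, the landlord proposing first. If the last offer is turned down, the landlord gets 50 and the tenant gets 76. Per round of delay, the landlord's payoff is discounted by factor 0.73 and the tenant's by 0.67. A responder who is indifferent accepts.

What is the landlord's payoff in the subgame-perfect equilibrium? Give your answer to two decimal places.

290.47

Round 3 (the landlord proposes): the tenant gets 76 if talks fail, so the landlord offers 76 and keeps 324.
Round 2 (the tenant proposes): the landlord can get 324 next round, worth 0.73 × 324 = 236.52 now; the tenant offers that and keeps 163.48.
Round 1 (the landlord proposes): the tenant can get 163.48 next round, worth 0.67 × 163.48 = 109.5316 now, so the landlord offers 109.5316, keeping 290.4684.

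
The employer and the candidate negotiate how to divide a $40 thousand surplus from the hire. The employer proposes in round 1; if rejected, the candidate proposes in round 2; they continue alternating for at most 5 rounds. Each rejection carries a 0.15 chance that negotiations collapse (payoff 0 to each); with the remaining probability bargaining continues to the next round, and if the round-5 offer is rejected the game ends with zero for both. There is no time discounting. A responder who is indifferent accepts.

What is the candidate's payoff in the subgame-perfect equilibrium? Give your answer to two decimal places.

8.78

Round 5 (the employer proposes): the candidate will accept anything ≥ 0, so the employer offers 0 and keeps 40.
Round 4 (the candidate proposes): rejecting gives the employer an expected 0.85 × 40 = 34, so the candidate offers 34, keeping 6.
Round 3 (the employer proposes): rejecting gives the candidate an expected 0.85 × 6 = 5.1. The employer offers 5.1 and keeps 40 − 5.1 = 34.9.
Round 2 (the candidate proposes): rejecting gives the employer an expected 0.85 × 34.9 = 29.665. The candidate offers 29.665 and keeps 40 − 29.665 = 10.335.
Round 1 (the employer proposes): rejecting gives the candidate an expected 0.85 × 10.335 = 8.78475. The employer offers 8.78475 and keeps 40 − 8.78475 = 31.21525.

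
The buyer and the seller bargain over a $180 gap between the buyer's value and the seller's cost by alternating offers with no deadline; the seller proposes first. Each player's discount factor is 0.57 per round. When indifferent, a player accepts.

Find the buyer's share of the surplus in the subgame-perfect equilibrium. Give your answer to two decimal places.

When the seller proposes, the buyer accepts any offer worth at least 0.57 times what the buyer would get by proposing next round; and vice versa.
This gives x = 180 − 0.57y and y = 180 − 0.57x, where x and y are each side's share when it proposes.
Hence (1 − 0.57·0.57)x = 180(1 − 0.57), i.e. 0.6751·x = 77.4.
x ≈ 114.6497; the buyer's share is 180 − x ≈ 65.3503.

65.35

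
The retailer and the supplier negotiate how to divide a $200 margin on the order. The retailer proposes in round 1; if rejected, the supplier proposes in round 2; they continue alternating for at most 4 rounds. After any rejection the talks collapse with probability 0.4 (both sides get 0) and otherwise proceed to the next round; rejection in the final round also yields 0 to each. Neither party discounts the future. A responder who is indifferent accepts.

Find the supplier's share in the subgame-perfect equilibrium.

91.2

Round 4 (the supplier proposes): the retailer will accept anything ≥ 0, so the supplier offers 0 and keeps 200.
Round 3 (the retailer proposes): rejecting gives the supplier an expected 0.6 × 200 = 120. The retailer offers 120 and keeps 200 − 120 = 80.
Round 2 (the supplier proposes): rejecting gives the retailer an expected 0.6 × 80 = 48. The supplier offers 48 and keeps 200 − 48 = 152.
Round 1 (the retailer proposes): rejecting gives the supplier an expected 0.6 × 152 = 91.2; the retailer offers that and keeps 108.8.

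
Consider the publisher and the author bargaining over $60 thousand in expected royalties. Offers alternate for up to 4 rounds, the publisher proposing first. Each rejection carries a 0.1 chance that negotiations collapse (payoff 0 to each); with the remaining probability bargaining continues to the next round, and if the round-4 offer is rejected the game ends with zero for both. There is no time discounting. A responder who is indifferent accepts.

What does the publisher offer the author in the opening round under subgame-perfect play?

49.14

Round 4 (the author proposes): the publisher will accept anything ≥ 0, so the author offers 0 and keeps 60.
Round 3 (the publisher proposes): rejecting gives the author an expected 0.9 × 60 = 54, so the publisher offers 54, keeping 6.
Round 2 (the author proposes): rejecting gives the publisher an expected 0.9 × 6 = 5.4. The author offers 5.4 and keeps 60 − 5.4 = 54.6.
Round 1 (the publisher proposes): rejecting gives the author an expected 0.9 × 54.6 = 49.14. The publisher offers 49.14 and keeps 60 − 49.14 = 10.86.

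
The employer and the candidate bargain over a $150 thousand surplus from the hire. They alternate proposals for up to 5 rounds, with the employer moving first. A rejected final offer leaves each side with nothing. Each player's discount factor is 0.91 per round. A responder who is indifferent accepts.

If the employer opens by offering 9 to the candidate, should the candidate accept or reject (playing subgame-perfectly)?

Reject

Round 5 (the employer proposes): the candidate will accept anything ≥ 0, so the employer offers 0 and keeps 150.
Round 4 (the candidate proposes): the employer can get 150 next round, worth 0.91 × 150 = 136.5 now; the candidate offers that and keeps 13.5.
Round 3 (the employer proposes): the candidate can get 13.5 next round, worth 0.91 × 13.5 = 12.285 now, so the employer offers 12.285, keeping 137.715.
Round 2 (the candidate proposes): the employer can get 137.715 next round, worth 0.91 × 137.715 = 125.32065 now. The candidate offers 125.32065 and keeps 150 − 125.32065 = 24.67935.
So by rejecting in round 1, the candidate gets 24.67935 next round, worth 0.91 × 24.67935 = 22.4582085 now.
Offer 9 < 22.4582085, so the candidate rejects.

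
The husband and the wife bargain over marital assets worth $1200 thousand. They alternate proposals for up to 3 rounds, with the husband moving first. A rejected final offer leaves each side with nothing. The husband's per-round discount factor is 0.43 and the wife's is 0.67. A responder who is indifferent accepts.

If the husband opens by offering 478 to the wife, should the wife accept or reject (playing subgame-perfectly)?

Work out the wife's continuation value if the offer is rejected.
Round 3 (the husband proposes): rejection yields 0 for the wife; the husband offers 0 and keeps 1200.
Round 2 (the wife proposes): the husband can get 1200 next round, worth 0.43 × 1200 = 516 now; the wife offers that and keeps 684.
So by rejecting in round 1, the wife gets 684 next round, worth 0.67 × 684 = 458.28 now.
Offer 478 ≥ 458.28, so the wife accepts.

Accept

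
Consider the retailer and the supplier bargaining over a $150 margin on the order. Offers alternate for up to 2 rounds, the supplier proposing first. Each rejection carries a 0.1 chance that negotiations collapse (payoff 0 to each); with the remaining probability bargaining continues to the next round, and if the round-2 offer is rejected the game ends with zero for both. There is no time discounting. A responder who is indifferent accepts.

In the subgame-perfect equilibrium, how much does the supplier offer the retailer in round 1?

By backward induction:
Round 2 (the retailer proposes): the supplier will accept anything ≥ 0, so the retailer offers 0 and keeps 150.
Round 1 (the supplier proposes): rejecting gives the retailer an expected 0.9 × 150 = 135; the supplier offers that and keeps 15.

135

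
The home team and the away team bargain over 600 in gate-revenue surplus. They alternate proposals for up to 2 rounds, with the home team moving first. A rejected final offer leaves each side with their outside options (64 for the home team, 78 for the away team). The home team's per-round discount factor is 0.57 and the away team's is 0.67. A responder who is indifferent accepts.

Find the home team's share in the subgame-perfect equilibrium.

240.88

Round 2 (the away team proposes): the home team gets 64 if talks fail, so the away team offers 64 and keeps 536.
Round 1 (the home team proposes): the away team can get 536 next round, worth 0.67 × 536 = 359.12 now; the home team offers that and keeps 240.88.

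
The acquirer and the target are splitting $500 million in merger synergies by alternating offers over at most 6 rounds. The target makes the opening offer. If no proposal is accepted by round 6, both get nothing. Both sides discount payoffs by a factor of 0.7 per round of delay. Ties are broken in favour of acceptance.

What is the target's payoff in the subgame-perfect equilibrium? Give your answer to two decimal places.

259.52

Round 6 (the acquirer proposes): rejection yields 0 for the target; the acquirer offers 0 and keeps 500.
Round 5 (the target proposes): the acquirer can get 500 next round, worth 0.7 × 500 = 350 now. The target offers 350 and keeps 500 − 350 = 150.
Round 4 (the acquirer proposes): the target can get 150 next round, worth 0.7 × 150 = 105 now; the acquirer offers that and keeps 395.
Round 3 (the target proposes): the acquirer can get 395 next round, worth 0.7 × 395 = 276.5 now; the target offers that and keeps 223.5.
Round 2 (the acquirer proposes): the target can get 223.5 next round, worth 0.7 × 223.5 = 156.45 now, so the acquirer offers 156.45, keeping 343.55.
Round 1 (the target proposes): the acquirer can get 343.55 next round, worth 0.7 × 343.55 = 240.485 now. The target offers 240.485 and keeps 500 − 240.485 = 259.515.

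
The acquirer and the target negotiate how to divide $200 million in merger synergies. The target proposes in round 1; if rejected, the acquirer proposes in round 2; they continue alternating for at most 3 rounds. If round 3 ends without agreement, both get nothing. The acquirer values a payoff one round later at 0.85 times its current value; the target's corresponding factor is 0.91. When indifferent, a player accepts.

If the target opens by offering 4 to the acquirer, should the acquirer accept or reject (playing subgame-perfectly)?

Reject

Round 3 (the target proposes): rejection yields 0 for the acquirer; the target offers 0 and keeps 200.
Round 2 (the acquirer proposes): the target can get 200 next round, worth 0.91 × 200 = 182 now; the acquirer offers that and keeps 18.
So by rejecting in round 1, the acquirer gets 18 next round, worth 0.85 × 18 = 15.3 now.
Offer 4 < 15.3, so the acquirer rejects.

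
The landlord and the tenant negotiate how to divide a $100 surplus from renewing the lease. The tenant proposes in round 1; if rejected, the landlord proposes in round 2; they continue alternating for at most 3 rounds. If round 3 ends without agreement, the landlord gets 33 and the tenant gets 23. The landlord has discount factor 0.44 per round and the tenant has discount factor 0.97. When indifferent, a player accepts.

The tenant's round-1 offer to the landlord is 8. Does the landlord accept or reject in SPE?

Reject

Round 3 (the tenant proposes): the landlord gets 33 if talks fail, so the tenant offers 33 and keeps 67.
Round 2 (the landlord proposes): the tenant can get 67 next round, worth 0.97 × 67 = 64.99 now, so the landlord offers 64.99, keeping 35.01.
So by rejecting in round 1, the landlord gets 35.01 next round, worth 0.44 × 35.01 = 15.4044 now.
Offer 8 < 15.4044, so the landlord rejects.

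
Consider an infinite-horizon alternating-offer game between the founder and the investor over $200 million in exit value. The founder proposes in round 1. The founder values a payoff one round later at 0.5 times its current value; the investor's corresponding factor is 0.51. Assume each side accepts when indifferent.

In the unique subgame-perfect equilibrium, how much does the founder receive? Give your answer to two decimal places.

In a stationary SPE each proposer offers the other exactly their discounted continuation value.
If the founder keeps x when proposing and the investor keeps y when proposing, then x = 200 − 0.51y and y = 200 − 0.5x.
Solving: x = 200(1 − 0.51) / (1 − 0.5·0.51) = 98 / 0.745 ≈ 131.5436.
The investor gets 200 − 131.5436 ≈ 68.4564.

131.54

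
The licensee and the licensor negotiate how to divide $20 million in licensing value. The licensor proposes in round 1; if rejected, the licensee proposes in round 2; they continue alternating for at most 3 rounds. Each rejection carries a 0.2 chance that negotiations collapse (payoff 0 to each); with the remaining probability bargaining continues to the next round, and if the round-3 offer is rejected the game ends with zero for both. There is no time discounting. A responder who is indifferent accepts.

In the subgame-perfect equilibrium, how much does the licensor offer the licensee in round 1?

Round 3 (the licensor proposes): rejection yields 0 for the licensee; the licensor offers 0 and keeps 20.
Round 2 (the licensee proposes): rejecting gives the licensor an expected 0.8 × 20 = 16, so the licensee offers 16, keeping 4.
Round 1 (the licensor proposes): rejecting gives the licensee an expected 0.8 × 4 = 3.2; the licensor offers that and keeps 16.8.

3.2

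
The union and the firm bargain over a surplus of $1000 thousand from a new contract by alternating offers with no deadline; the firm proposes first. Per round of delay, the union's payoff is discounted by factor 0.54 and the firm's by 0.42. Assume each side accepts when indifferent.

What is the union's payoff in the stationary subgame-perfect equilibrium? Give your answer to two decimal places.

405.07

When the firm proposes, the union accepts any offer worth at least 0.54 times what the union would get by proposing next round; and vice versa.
This gives x = 1000 − 0.54y and y = 1000 − 0.42x, where x and y are each side's share when it proposes.
Hence (1 − 0.54·0.42)x = 1000(1 − 0.54), i.e. 0.7732·x = 460.
x ≈ 594.9302; the union's share is 1000 − x ≈ 405.0698.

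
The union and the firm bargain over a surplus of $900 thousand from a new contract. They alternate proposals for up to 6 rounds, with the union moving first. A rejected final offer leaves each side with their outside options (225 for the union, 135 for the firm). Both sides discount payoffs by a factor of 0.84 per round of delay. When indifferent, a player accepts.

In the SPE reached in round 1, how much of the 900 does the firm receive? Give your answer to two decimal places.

488.60

Round 6 (the firm proposes): the union gets 225 if talks fail, so the firm offers 225 and keeps 675.
Round 5 (the union proposes): the firm can get 675 next round, worth 0.84 × 675 = 567 now. The union offers 567 and keeps 900 − 567 = 333.
Round 4 (the firm proposes): the union can get 333 next round, worth 0.84 × 333 = 279.72 now; the firm offers that and keeps 620.28.
Round 3 (the union proposes): the firm can get 620.28 next round, worth 0.84 × 620.28 = 521.0352 now; the union offers that and keeps 378.9648.
Round 2 (the firm proposes): the union can get 378.9648 next round, worth 0.84 × 378.9648 = 318.330432 now. The firm offers 318.330432 and keeps 900 − 318.330432 = 581.669568.
Round 1 (the union proposes): the firm can get 581.669568 next round, worth 0.84 × 581.669568 = 488.60243712 now, so the union offers 488.60243712, keeping 411.39756288.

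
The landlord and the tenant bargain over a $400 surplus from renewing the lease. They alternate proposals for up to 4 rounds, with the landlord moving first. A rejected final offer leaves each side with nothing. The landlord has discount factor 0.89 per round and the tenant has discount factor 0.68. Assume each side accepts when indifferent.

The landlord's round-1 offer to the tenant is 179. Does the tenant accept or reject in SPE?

Round 4 (the tenant proposes): the landlord will accept anything ≥ 0, so the tenant offers 0 and keeps 400.
Round 3 (the landlord proposes): the tenant can get 400 next round, worth 0.68 × 400 = 272 now; the landlord offers that and keeps 128.
Round 2 (the tenant proposes): the landlord can get 128 next round, worth 0.89 × 128 = 113.92 now. The tenant offers 113.92 and keeps 400 − 113.92 = 286.08.
So by rejecting in round 1, the tenant gets 286.08 next round, worth 0.68 × 286.08 = 194.5344 now.
Offer 179 < 194.5344, so the tenant rejects.

Reject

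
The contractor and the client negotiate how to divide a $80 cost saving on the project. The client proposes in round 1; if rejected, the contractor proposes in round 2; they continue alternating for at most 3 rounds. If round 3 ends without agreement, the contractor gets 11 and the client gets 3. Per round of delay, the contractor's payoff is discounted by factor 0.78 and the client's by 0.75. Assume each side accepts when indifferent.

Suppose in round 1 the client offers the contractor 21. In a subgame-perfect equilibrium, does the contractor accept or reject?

Reject

Work out the contractor's continuation value if the offer is rejected.
Round 3 (the client proposes): the contractor gets 11 if talks fail, so the client offers 11 and keeps 69.
Round 2 (the contractor proposes): the client can get 69 next round, worth 0.75 × 69 = 51.75 now, so the contractor offers 51.75, keeping 28.25.
So by rejecting in round 1, the contractor gets 28.25 next round, worth 0.78 × 28.25 = 22.035 now.
Offer 21 < 22.035, so the contractor rejects.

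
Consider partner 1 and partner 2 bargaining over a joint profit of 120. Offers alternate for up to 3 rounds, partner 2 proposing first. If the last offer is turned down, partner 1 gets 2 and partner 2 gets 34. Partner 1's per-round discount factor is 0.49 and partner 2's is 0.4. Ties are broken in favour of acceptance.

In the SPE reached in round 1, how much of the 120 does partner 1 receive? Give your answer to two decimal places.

35.67

By backward induction:
Round 3 (partner 2 proposes): partner 1 gets 2 if talks fail, so partner 2 offers 2 and keeps 118.
Round 2 (partner 1 proposes): partner 2 can get 118 next round, worth 0.4 × 118 = 47.2 now, so partner 1 offers 47.2, keeping 72.8.
Round 1 (partner 2 proposes): partner 1 can get 72.8 next round, worth 0.49 × 72.8 = 35.672 now; partner 2 offers that and keeps 84.328.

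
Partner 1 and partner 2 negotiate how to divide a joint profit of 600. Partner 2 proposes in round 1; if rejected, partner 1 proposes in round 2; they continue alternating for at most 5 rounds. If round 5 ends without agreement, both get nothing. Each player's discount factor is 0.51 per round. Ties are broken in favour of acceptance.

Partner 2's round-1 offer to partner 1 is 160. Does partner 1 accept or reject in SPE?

Work out partner 1's continuation value if the offer is rejected.
Round 5 (partner 2 proposes): partner 1 will accept anything ≥ 0, so partner 2 offers 0 and keeps 600.
Round 4 (partner 1 proposes): partner 2 can get 600 next round, worth 0.51 × 600 = 306 now. Partner 1 offers 306 and keeps 600 − 306 = 294.
Round 3 (partner 2 proposes): partner 1 can get 294 next round, worth 0.51 × 294 = 149.94 now. Partner 2 offers 149.94 and keeps 600 − 149.94 = 450.06.
Round 2 (partner 1 proposes): partner 2 can get 450.06 next round, worth 0.51 × 450.06 = 229.5306 now; partner 1 offers that and keeps 370.4694.
So by rejecting in round 1, partner 1 gets 370.4694 next round, worth 0.51 × 370.4694 = 188.939394 now.
Offer 160 < 188.939394, so partner 1 rejects.

Reject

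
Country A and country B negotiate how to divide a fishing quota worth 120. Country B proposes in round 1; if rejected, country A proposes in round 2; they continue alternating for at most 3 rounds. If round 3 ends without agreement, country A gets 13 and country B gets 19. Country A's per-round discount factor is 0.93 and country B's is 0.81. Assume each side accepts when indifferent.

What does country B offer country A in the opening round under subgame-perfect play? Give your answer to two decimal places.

31.00

Solve by backward induction from round 3.
Round 3 (country B proposes): country A gets 13 if talks fail, so country B offers 13 and keeps 107.
Round 2 (country A proposes): country B can get 107 next round, worth 0.81 × 107 = 86.67 now, so country A offers 86.67, keeping 33.33.
Round 1 (country B proposes): country A can get 33.33 next round, worth 0.93 × 33.33 = 30.9969 now, so country B offers 30.9969, keeping 89.0031.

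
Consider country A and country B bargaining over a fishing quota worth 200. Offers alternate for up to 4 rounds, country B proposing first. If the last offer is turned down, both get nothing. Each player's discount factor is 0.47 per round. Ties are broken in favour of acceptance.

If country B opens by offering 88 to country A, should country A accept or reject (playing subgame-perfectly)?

Accept

Round 4 (country A proposes): country B will accept anything ≥ 0, so country A offers 0 and keeps 200.
Round 3 (country B proposes): country A can get 200 next round, worth 0.47 × 200 = 94 now, so country B offers 94, keeping 106.
Round 2 (country A proposes): country B can get 106 next round, worth 0.47 × 106 = 49.82 now, so country A offers 49.82, keeping 150.18.
So by rejecting in round 1, country A gets 150.18 next round, worth 0.47 × 150.18 = 70.5846 now.
Offer 88 ≥ 70.5846, so country A accepts.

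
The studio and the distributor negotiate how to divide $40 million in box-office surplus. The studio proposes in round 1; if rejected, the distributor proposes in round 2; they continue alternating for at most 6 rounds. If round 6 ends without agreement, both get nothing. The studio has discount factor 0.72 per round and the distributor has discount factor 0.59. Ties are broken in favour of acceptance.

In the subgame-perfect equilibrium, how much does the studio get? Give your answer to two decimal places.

By backward induction:
Round 6 (the distributor proposes): rejection yields 0 for the studio; the distributor offers 0 and keeps 40.
Round 5 (the studio proposes): the distributor can get 40 next round, worth 0.59 × 40 = 23.6 now; the studio offers that and keeps 16.4.
Round 4 (the distributor proposes): the studio can get 16.4 next round, worth 0.72 × 16.4 = 11.808 now, so the distributor offers 11.808, keeping 28.192.
Round 3 (the studio proposes): the distributor can get 28.192 next round, worth 0.59 × 28.192 = 16.63328 now. The studio offers 16.63328 and keeps 40 − 16.63328 = 23.36672.
Round 2 (the distributor proposes): the studio can get 23.36672 next round, worth 0.72 × 23.36672 = 16.8240384 now, so the distributor offers 16.8240384, keeping 23.1759616.
Round 1 (the studio proposes): the distributor can get 23.1759616 next round, worth 0.59 × 23.1759616 = 13.673817344 now; the studio offers that and keeps 26.326182656.

26.33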